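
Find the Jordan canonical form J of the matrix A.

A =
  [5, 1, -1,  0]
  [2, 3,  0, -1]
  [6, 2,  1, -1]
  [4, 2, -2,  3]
J_2(3) ⊕ J_2(3)

The characteristic polynomial is
  det(x·I − A) = x^4 - 12*x^3 + 54*x^2 - 108*x + 81 = (x - 3)^4

Eigenvalues and multiplicities (the geometric multiplicity of λ is n − rank(A − λI), which equals the number of Jordan blocks for λ):
  λ = 3: algebraic multiplicity = 4, geometric multiplicity = 2

Determining the block sizes for each eigenvalue:
  λ = 3: with am = 4 and gm = 2, the partition is not yet determined (e.g. several partitions of 4 into 2 parts exist). Let N = A − (3)·I. Computing rank(N^1) = 2, rank(N^2) = 0; the number of blocks of size ≥ j is rank(N^{j−1}) − rank(N^j), giving [2, 2]. So we have 2 block(s) of size 2 → block sizes [2, 2]

Assembling the blocks gives a Jordan form
J =
  [3, 1, 0, 0]
  [0, 3, 0, 0]
  [0, 0, 3, 1]
  [0, 0, 0, 3]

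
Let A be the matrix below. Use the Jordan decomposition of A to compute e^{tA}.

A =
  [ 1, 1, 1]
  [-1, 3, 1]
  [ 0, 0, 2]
e^{tA} =
  [-t*exp(2*t) + exp(2*t), t*exp(2*t), t*exp(2*t)]
  [-t*exp(2*t), t*exp(2*t) + exp(2*t), t*exp(2*t)]
  [0, 0, exp(2*t)]

Strategy: write A = P · J · P⁻¹ where J is a Jordan canonical form, so e^{tA} = P · e^{tJ} · P⁻¹, and e^{tJ} can be computed block-by-block.

A has Jordan form
J =
  [2, 1, 0]
  [0, 2, 0]
  [0, 0, 2]
(up to reordering of blocks).

Per-block formulas:
  For a 1×1 block at λ = 2: exp(t · [2]) = [e^(2t)].
  For a 2×2 Jordan block J_2(2): exp(t · J_2(2)) = e^(2t)·(I + t·N), where N is the 2×2 nilpotent shift.

After assembling e^{tJ} and conjugating by P, we get:

e^{tA} =
  [-t*exp(2*t) + exp(2*t), t*exp(2*t), t*exp(2*t)]
  [-t*exp(2*t), t*exp(2*t) + exp(2*t), t*exp(2*t)]
  [0, 0, exp(2*t)]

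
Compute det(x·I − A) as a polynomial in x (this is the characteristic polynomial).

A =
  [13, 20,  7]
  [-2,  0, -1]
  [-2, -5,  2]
x^3 - 15*x^2 + 75*x - 125

Expanding det(x·I − A) (e.g. by cofactor expansion or by noting that A is similar to its Jordan form J, which has the same characteristic polynomial as A) gives
  χ_A(x) = x^3 - 15*x^2 + 75*x - 125
which factors as (x - 5)^3. The eigenvalues (with algebraic multiplicities) are λ = 5 with multiplicity 3.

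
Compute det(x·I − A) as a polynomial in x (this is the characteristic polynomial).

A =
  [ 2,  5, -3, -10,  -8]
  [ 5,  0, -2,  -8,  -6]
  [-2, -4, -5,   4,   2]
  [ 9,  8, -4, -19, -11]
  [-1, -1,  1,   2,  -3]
x^5 + 25*x^4 + 250*x^3 + 1250*x^2 + 3125*x + 3125

Expanding det(x·I − A) (e.g. by cofactor expansion or by noting that A is similar to its Jordan form J, which has the same characteristic polynomial as A) gives
  χ_A(x) = x^5 + 25*x^4 + 250*x^3 + 1250*x^2 + 3125*x + 3125
which factors as (x + 5)^5. The eigenvalues (with algebraic multiplicities) are λ = -5 with multiplicity 5.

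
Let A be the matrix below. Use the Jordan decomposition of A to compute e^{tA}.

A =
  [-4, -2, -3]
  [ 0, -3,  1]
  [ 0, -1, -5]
e^{tA} =
  [exp(-4*t), t^2*exp(-4*t)/2 - 2*t*exp(-4*t), t^2*exp(-4*t)/2 - 3*t*exp(-4*t)]
  [0, t*exp(-4*t) + exp(-4*t), t*exp(-4*t)]
  [0, -t*exp(-4*t), -t*exp(-4*t) + exp(-4*t)]

Strategy: write A = P · J · P⁻¹ where J is a Jordan canonical form, so e^{tA} = P · e^{tJ} · P⁻¹, and e^{tJ} can be computed block-by-block.

A has Jordan form
J =
  [-4,  1,  0]
  [ 0, -4,  1]
  [ 0,  0, -4]
(up to reordering of blocks).

Per-block formulas:
  For a 3×3 Jordan block J_3(-4): exp(t · J_3(-4)) = e^(-4t)·(I + t·N + (t^2/2)·N^2), where N is the 3×3 nilpotent shift.

After assembling e^{tJ} and conjugating by P, we get:

e^{tA} =
  [exp(-4*t), t^2*exp(-4*t)/2 - 2*t*exp(-4*t), t^2*exp(-4*t)/2 - 3*t*exp(-4*t)]
  [0, t*exp(-4*t) + exp(-4*t), t*exp(-4*t)]
  [0, -t*exp(-4*t), -t*exp(-4*t) + exp(-4*t)]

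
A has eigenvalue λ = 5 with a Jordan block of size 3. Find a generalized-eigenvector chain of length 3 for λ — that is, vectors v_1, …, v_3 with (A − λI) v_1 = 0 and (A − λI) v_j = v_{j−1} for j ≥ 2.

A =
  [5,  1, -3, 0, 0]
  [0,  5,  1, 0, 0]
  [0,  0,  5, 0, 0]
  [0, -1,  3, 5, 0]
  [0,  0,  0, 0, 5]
A Jordan chain for λ = 5 of length 3:
v_1 = (1, 0, 0, -1, 0)ᵀ
v_2 = (-3, 1, 0, 3, 0)ᵀ
v_3 = (0, 0, 1, 0, 0)ᵀ

Let N = A − (5)·I. We want v_3 with N^3 v_3 = 0 but N^2 v_3 ≠ 0; then v_{j-1} := N · v_j for j = 3, …, 2.

Pick v_3 = (0, 0, 1, 0, 0)ᵀ.
Then v_2 = N · v_3 = (-3, 1, 0, 3, 0)ᵀ.
Then v_1 = N · v_2 = (1, 0, 0, -1, 0)ᵀ.

Sanity check: (A − (5)·I) v_1 = (0, 0, 0, 0, 0)ᵀ = 0. ✓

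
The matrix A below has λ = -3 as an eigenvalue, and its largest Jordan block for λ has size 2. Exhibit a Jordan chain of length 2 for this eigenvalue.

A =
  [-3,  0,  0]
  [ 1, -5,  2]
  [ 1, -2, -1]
A Jordan chain for λ = -3 of length 2:
v_1 = (0, 1, 1)ᵀ
v_2 = (1, 0, 0)ᵀ

Let N = A − (-3)·I. We want v_2 with N^2 v_2 = 0 but N^1 v_2 ≠ 0; then v_{j-1} := N · v_j for j = 2, …, 2.

Pick v_2 = (1, 0, 0)ᵀ.
Then v_1 = N · v_2 = (0, 1, 1)ᵀ.

Sanity check: (A − (-3)·I) v_1 = (0, 0, 0)ᵀ = 0. ✓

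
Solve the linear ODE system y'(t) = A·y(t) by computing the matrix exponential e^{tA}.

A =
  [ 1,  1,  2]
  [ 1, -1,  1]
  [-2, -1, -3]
e^{tA} =
  [t^2*exp(-t)/2 + 2*t*exp(-t) + exp(-t), t*exp(-t), t^2*exp(-t)/2 + 2*t*exp(-t)]
  [t*exp(-t), exp(-t), t*exp(-t)]
  [-t^2*exp(-t)/2 - 2*t*exp(-t), -t*exp(-t), -t^2*exp(-t)/2 - 2*t*exp(-t) + exp(-t)]

Strategy: write A = P · J · P⁻¹ where J is a Jordan canonical form, so e^{tA} = P · e^{tJ} · P⁻¹, and e^{tJ} can be computed block-by-block.

A has Jordan form
J =
  [-1,  1,  0]
  [ 0, -1,  1]
  [ 0,  0, -1]
(up to reordering of blocks).

Per-block formulas:
  For a 3×3 Jordan block J_3(-1): exp(t · J_3(-1)) = e^(-1t)·(I + t·N + (t^2/2)·N^2), where N is the 3×3 nilpotent shift.

After assembling e^{tJ} and conjugating by P, we get:

e^{tA} =
  [t^2*exp(-t)/2 + 2*t*exp(-t) + exp(-t), t*exp(-t), t^2*exp(-t)/2 + 2*t*exp(-t)]
  [t*exp(-t), exp(-t), t*exp(-t)]
  [-t^2*exp(-t)/2 - 2*t*exp(-t), -t*exp(-t), -t^2*exp(-t)/2 - 2*t*exp(-t) + exp(-t)]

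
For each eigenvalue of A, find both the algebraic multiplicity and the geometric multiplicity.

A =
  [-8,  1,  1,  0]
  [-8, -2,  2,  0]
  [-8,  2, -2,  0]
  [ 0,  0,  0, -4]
λ = -4: alg = 4, geom = 3

Step 1 — factor the characteristic polynomial to read off the algebraic multiplicities:
  χ_A(x) = (x + 4)^4

Step 2 — compute geometric multiplicities via the rank-nullity identity g(λ) = n − rank(A − λI):
  rank(A − (-4)·I) = 1, so dim ker(A − (-4)·I) = n − 1 = 3

Summary:
  λ = -4: algebraic multiplicity = 4, geometric multiplicity = 3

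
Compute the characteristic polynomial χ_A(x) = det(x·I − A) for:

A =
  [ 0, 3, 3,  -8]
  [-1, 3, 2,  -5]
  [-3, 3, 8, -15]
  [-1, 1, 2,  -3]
x^4 - 8*x^3 + 24*x^2 - 32*x + 16

Expanding det(x·I − A) (e.g. by cofactor expansion or by noting that A is similar to its Jordan form J, which has the same characteristic polynomial as A) gives
  χ_A(x) = x^4 - 8*x^3 + 24*x^2 - 32*x + 16
which factors as (x - 2)^4. The eigenvalues (with algebraic multiplicities) are λ = 2 with multiplicity 4.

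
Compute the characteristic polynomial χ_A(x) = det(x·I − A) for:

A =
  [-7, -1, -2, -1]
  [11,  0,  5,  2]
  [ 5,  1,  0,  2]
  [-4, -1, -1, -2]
x^4 + 9*x^3 + 30*x^2 + 44*x + 24

Expanding det(x·I − A) (e.g. by cofactor expansion or by noting that A is similar to its Jordan form J, which has the same characteristic polynomial as A) gives
  χ_A(x) = x^4 + 9*x^3 + 30*x^2 + 44*x + 24
which factors as (x + 2)^3*(x + 3). The eigenvalues (with algebraic multiplicities) are λ = -3 with multiplicity 1, λ = -2 with multiplicity 3.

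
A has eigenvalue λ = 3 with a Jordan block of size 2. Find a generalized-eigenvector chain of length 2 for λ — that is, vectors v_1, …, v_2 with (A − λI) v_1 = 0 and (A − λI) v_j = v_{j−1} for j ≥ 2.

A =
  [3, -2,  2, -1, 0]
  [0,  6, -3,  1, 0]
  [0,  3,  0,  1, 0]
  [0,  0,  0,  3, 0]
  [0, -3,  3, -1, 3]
A Jordan chain for λ = 3 of length 2:
v_1 = (-2, 3, 3, 0, -3)ᵀ
v_2 = (0, 1, 0, 0, 0)ᵀ

Let N = A − (3)·I. We want v_2 with N^2 v_2 = 0 but N^1 v_2 ≠ 0; then v_{j-1} := N · v_j for j = 2, …, 2.

Pick v_2 = (0, 1, 0, 0, 0)ᵀ.
Then v_1 = N · v_2 = (-2, 3, 3, 0, -3)ᵀ.

Sanity check: (A − (3)·I) v_1 = (0, 0, 0, 0, 0)ᵀ = 0. ✓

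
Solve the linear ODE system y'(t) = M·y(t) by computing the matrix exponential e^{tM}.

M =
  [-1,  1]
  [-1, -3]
e^{tM} =
  [t*exp(-2*t) + exp(-2*t), t*exp(-2*t)]
  [-t*exp(-2*t), -t*exp(-2*t) + exp(-2*t)]

Strategy: write M = P · J · P⁻¹ where J is a Jordan canonical form, so e^{tM} = P · e^{tJ} · P⁻¹, and e^{tJ} can be computed block-by-block.

M has Jordan form
J =
  [-2,  1]
  [ 0, -2]
(up to reordering of blocks).

Per-block formulas:
  For a 2×2 Jordan block J_2(-2): exp(t · J_2(-2)) = e^(-2t)·(I + t·N), where N is the 2×2 nilpotent shift.

After assembling e^{tJ} and conjugating by P, we get:

e^{tM} =
  [t*exp(-2*t) + exp(-2*t), t*exp(-2*t)]
  [-t*exp(-2*t), -t*exp(-2*t) + exp(-2*t)]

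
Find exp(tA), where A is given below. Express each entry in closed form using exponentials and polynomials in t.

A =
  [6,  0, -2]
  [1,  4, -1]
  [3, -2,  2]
e^{tA} =
  [-t^2*exp(4*t) + 2*t*exp(4*t) + exp(4*t), 2*t^2*exp(4*t), -2*t*exp(4*t)]
  [-t^2*exp(4*t)/2 + t*exp(4*t), t^2*exp(4*t) + exp(4*t), -t*exp(4*t)]
  [-t^2*exp(4*t) + 3*t*exp(4*t), 2*t^2*exp(4*t) - 2*t*exp(4*t), -2*t*exp(4*t) + exp(4*t)]

Strategy: write A = P · J · P⁻¹ where J is a Jordan canonical form, so e^{tA} = P · e^{tJ} · P⁻¹, and e^{tJ} can be computed block-by-block.

A has Jordan form
J =
  [4, 1, 0]
  [0, 4, 1]
  [0, 0, 4]
(up to reordering of blocks).

Per-block formulas:
  For a 3×3 Jordan block J_3(4): exp(t · J_3(4)) = e^(4t)·(I + t·N + (t^2/2)·N^2), where N is the 3×3 nilpotent shift.

After assembling e^{tJ} and conjugating by P, we get:

e^{tA} =
  [-t^2*exp(4*t) + 2*t*exp(4*t) + exp(4*t), 2*t^2*exp(4*t), -2*t*exp(4*t)]
  [-t^2*exp(4*t)/2 + t*exp(4*t), t^2*exp(4*t) + exp(4*t), -t*exp(4*t)]
  [-t^2*exp(4*t) + 3*t*exp(4*t), 2*t^2*exp(4*t) - 2*t*exp(4*t), -2*t*exp(4*t) + exp(4*t)]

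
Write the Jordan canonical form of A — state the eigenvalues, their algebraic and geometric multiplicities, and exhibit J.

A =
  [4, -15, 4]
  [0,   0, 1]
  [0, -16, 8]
J_3(4)

The characteristic polynomial is
  det(x·I − A) = x^3 - 12*x^2 + 48*x - 64 = (x - 4)^3

Eigenvalues and multiplicities (the geometric multiplicity of λ is n − rank(A − λI), which equals the number of Jordan blocks for λ):
  λ = 4: algebraic multiplicity = 3, geometric multiplicity = 1

Determining the block sizes for each eigenvalue:
  λ = 4: one block (gm = 1), so the single block has size am = 3 → block sizes [3]

Assembling the blocks gives a Jordan form
J =
  [4, 1, 0]
  [0, 4, 1]
  [0, 0, 4]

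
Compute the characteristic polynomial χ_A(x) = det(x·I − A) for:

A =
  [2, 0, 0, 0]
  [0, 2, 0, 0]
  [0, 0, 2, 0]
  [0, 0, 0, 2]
x^4 - 8*x^3 + 24*x^2 - 32*x + 16

Expanding det(x·I − A) (e.g. by cofactor expansion or by noting that A is similar to its Jordan form J, which has the same characteristic polynomial as A) gives
  χ_A(x) = x^4 - 8*x^3 + 24*x^2 - 32*x + 16
which factors as (x - 2)^4. The eigenvalues (with algebraic multiplicities) are λ = 2 with multiplicity 4.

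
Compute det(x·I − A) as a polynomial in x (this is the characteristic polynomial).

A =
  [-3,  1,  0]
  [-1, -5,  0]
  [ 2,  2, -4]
x^3 + 12*x^2 + 48*x + 64

Expanding det(x·I − A) (e.g. by cofactor expansion or by noting that A is similar to its Jordan form J, which has the same characteristic polynomial as A) gives
  χ_A(x) = x^3 + 12*x^2 + 48*x + 64
which factors as (x + 4)^3. The eigenvalues (with algebraic multiplicities) are λ = -4 with multiplicity 3.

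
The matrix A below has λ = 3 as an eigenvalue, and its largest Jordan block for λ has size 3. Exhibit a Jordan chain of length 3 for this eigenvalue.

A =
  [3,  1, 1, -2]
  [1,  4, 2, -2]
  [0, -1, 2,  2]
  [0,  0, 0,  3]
A Jordan chain for λ = 3 of length 3:
v_1 = (1, 1, -1, 0)ᵀ
v_2 = (0, 1, 0, 0)ᵀ
v_3 = (1, 0, 0, 0)ᵀ

Let N = A − (3)·I. We want v_3 with N^3 v_3 = 0 but N^2 v_3 ≠ 0; then v_{j-1} := N · v_j for j = 3, …, 2.

Pick v_3 = (1, 0, 0, 0)ᵀ.
Then v_2 = N · v_3 = (0, 1, 0, 0)ᵀ.
Then v_1 = N · v_2 = (1, 1, -1, 0)ᵀ.

Sanity check: (A − (3)·I) v_1 = (0, 0, 0, 0)ᵀ = 0. ✓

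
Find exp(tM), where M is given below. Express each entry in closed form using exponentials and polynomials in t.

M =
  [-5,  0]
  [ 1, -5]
e^{tM} =
  [exp(-5*t), 0]
  [t*exp(-5*t), exp(-5*t)]

Strategy: write M = P · J · P⁻¹ where J is a Jordan canonical form, so e^{tM} = P · e^{tJ} · P⁻¹, and e^{tJ} can be computed block-by-block.

M has Jordan form
J =
  [-5,  1]
  [ 0, -5]
(up to reordering of blocks).

Per-block formulas:
  For a 2×2 Jordan block J_2(-5): exp(t · J_2(-5)) = e^(-5t)·(I + t·N), where N is the 2×2 nilpotent shift.

After assembling e^{tJ} and conjugating by P, we get:

e^{tM} =
  [exp(-5*t), 0]
  [t*exp(-5*t), exp(-5*t)]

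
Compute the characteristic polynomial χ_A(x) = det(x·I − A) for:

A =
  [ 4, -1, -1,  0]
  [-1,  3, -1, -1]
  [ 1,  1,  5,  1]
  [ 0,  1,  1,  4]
x^4 - 16*x^3 + 96*x^2 - 256*x + 256

Expanding det(x·I − A) (e.g. by cofactor expansion or by noting that A is similar to its Jordan form J, which has the same characteristic polynomial as A) gives
  χ_A(x) = x^4 - 16*x^3 + 96*x^2 - 256*x + 256
which factors as (x - 4)^4. The eigenvalues (with algebraic multiplicities) are λ = 4 with multiplicity 4.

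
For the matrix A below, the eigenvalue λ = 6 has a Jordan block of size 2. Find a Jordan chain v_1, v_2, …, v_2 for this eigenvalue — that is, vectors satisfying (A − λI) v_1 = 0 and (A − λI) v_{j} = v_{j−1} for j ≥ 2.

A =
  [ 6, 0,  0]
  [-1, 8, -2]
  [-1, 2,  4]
A Jordan chain for λ = 6 of length 2:
v_1 = (0, -1, -1)ᵀ
v_2 = (1, 0, 0)ᵀ

Let N = A − (6)·I. We want v_2 with N^2 v_2 = 0 but N^1 v_2 ≠ 0; then v_{j-1} := N · v_j for j = 2, …, 2.

Pick v_2 = (1, 0, 0)ᵀ.
Then v_1 = N · v_2 = (0, -1, -1)ᵀ.

Sanity check: (A − (6)·I) v_1 = (0, 0, 0)ᵀ = 0. ✓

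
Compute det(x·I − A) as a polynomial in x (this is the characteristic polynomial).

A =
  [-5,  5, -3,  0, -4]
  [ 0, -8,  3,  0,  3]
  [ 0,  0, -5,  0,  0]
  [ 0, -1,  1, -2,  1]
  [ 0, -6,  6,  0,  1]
x^5 + 19*x^4 + 139*x^3 + 485*x^2 + 800*x + 500

Expanding det(x·I − A) (e.g. by cofactor expansion or by noting that A is similar to its Jordan form J, which has the same characteristic polynomial as A) gives
  χ_A(x) = x^5 + 19*x^4 + 139*x^3 + 485*x^2 + 800*x + 500
which factors as (x + 2)^2*(x + 5)^3. The eigenvalues (with algebraic multiplicities) are λ = -5 with multiplicity 3, λ = -2 with multiplicity 2.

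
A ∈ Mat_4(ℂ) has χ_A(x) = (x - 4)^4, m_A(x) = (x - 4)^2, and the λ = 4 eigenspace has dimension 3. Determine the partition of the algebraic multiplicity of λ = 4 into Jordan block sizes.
Block sizes for λ = 4: [2, 1, 1]

Step 1 — from the characteristic polynomial, algebraic multiplicity of λ = 4 is 4. From dim ker(A − (4)·I) = 3, there are exactly 3 Jordan blocks for λ = 4.
Step 2 — from the minimal polynomial, the factor (x − 4)^2 tells us the largest block for λ = 4 has size 2.
Step 3 — with total size 4, 3 blocks, and largest block 2, the block sizes (in nonincreasing order) are [2, 1, 1].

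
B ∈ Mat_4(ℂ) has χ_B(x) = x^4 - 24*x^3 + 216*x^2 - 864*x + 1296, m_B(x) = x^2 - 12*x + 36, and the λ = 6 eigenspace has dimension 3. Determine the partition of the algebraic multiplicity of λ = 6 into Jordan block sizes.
Block sizes for λ = 6: [2, 1, 1]

Step 1 — from the characteristic polynomial, algebraic multiplicity of λ = 6 is 4. From dim ker(B − (6)·I) = 3, there are exactly 3 Jordan blocks for λ = 6.
Step 2 — from the minimal polynomial, the factor (x − 6)^2 tells us the largest block for λ = 6 has size 2.
Step 3 — with total size 4, 3 blocks, and largest block 2, the block sizes (in nonincreasing order) are [2, 1, 1].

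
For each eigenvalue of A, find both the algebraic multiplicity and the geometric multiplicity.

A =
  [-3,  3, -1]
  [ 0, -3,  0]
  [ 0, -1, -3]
λ = -3: alg = 3, geom = 1

Step 1 — factor the characteristic polynomial to read off the algebraic multiplicities:
  χ_A(x) = (x + 3)^3

Step 2 — compute geometric multiplicities via the rank-nullity identity g(λ) = n − rank(A − λI):
  rank(A − (-3)·I) = 2, so dim ker(A − (-3)·I) = n − 2 = 1

Summary:
  λ = -3: algebraic multiplicity = 3, geometric multiplicity = 1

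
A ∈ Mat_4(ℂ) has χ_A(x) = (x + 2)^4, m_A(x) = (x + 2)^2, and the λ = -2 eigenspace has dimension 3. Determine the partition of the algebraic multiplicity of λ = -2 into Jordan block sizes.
Block sizes for λ = -2: [2, 1, 1]

Step 1 — from the characteristic polynomial, algebraic multiplicity of λ = -2 is 4. From dim ker(A − (-2)·I) = 3, there are exactly 3 Jordan blocks for λ = -2.
Step 2 — from the minimal polynomial, the factor (x + 2)^2 tells us the largest block for λ = -2 has size 2.
Step 3 — with total size 4, 3 blocks, and largest block 2, the block sizes (in nonincreasing order) are [2, 1, 1].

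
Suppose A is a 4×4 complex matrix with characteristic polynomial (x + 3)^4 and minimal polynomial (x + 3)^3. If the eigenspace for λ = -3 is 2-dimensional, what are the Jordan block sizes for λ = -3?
Block sizes for λ = -3: [3, 1]

Step 1 — from the characteristic polynomial, algebraic multiplicity of λ = -3 is 4. From dim ker(A − (-3)·I) = 2, there are exactly 2 Jordan blocks for λ = -3.
Step 2 — from the minimal polynomial, the factor (x + 3)^3 tells us the largest block for λ = -3 has size 3.
Step 3 — with total size 4, 2 blocks, and largest block 3, the block sizes (in nonincreasing order) are [3, 1].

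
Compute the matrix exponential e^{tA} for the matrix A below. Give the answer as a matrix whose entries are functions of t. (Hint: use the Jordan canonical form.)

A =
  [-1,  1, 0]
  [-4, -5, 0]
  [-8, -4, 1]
e^{tA} =
  [2*t*exp(-3*t) + exp(-3*t), t*exp(-3*t), 0]
  [-4*t*exp(-3*t), -2*t*exp(-3*t) + exp(-3*t), 0]
  [-2*exp(t) + 2*exp(-3*t), -exp(t) + exp(-3*t), exp(t)]

Strategy: write A = P · J · P⁻¹ where J is a Jordan canonical form, so e^{tA} = P · e^{tJ} · P⁻¹, and e^{tJ} can be computed block-by-block.

A has Jordan form
J =
  [-3,  1, 0]
  [ 0, -3, 0]
  [ 0,  0, 1]
(up to reordering of blocks).

Per-block formulas:
  For a 2×2 Jordan block J_2(-3): exp(t · J_2(-3)) = e^(-3t)·(I + t·N), where N is the 2×2 nilpotent shift.
  For a 1×1 block at λ = 1: exp(t · [1]) = [e^(1t)].

After assembling e^{tJ} and conjugating by P, we get:

e^{tA} =
  [2*t*exp(-3*t) + exp(-3*t), t*exp(-3*t), 0]
  [-4*t*exp(-3*t), -2*t*exp(-3*t) + exp(-3*t), 0]
  [-2*exp(t) + 2*exp(-3*t), -exp(t) + exp(-3*t), exp(t)]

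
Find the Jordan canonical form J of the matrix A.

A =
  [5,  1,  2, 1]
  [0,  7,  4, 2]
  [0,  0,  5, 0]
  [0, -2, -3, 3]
J_3(5) ⊕ J_1(5)

The characteristic polynomial is
  det(x·I − A) = x^4 - 20*x^3 + 150*x^2 - 500*x + 625 = (x - 5)^4

Eigenvalues and multiplicities (the geometric multiplicity of λ is n − rank(A − λI), which equals the number of Jordan blocks for λ):
  λ = 5: algebraic multiplicity = 4, geometric multiplicity = 2

Determining the block sizes for each eigenvalue:
  λ = 5: with am = 4 and gm = 2, the partition is not yet determined (e.g. several partitions of 4 into 2 parts exist). Let N = A − (5)·I. Computing rank(N^1) = 2, rank(N^2) = 1, rank(N^3) = 0; the number of blocks of size ≥ j is rank(N^{j−1}) − rank(N^j), giving [2, 1, 1]. So we have 1 block(s) of size 3, 1 block(s) of size 1 → block sizes [3, 1]

Assembling the blocks gives a Jordan form
J =
  [5, 1, 0, 0]
  [0, 5, 1, 0]
  [0, 0, 5, 0]
  [0, 0, 0, 5]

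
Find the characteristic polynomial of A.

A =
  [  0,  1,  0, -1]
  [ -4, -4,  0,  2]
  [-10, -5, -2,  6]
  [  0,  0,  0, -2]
x^4 + 8*x^3 + 24*x^2 + 32*x + 16

Expanding det(x·I − A) (e.g. by cofactor expansion or by noting that A is similar to its Jordan form J, which has the same characteristic polynomial as A) gives
  χ_A(x) = x^4 + 8*x^3 + 24*x^2 + 32*x + 16
which factors as (x + 2)^4. The eigenvalues (with algebraic multiplicities) are λ = -2 with multiplicity 4.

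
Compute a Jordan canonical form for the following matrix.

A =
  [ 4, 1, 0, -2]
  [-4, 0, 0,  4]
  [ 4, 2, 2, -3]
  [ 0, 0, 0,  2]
J_2(2) ⊕ J_2(2)

The characteristic polynomial is
  det(x·I − A) = x^4 - 8*x^3 + 24*x^2 - 32*x + 16 = (x - 2)^4

Eigenvalues and multiplicities (the geometric multiplicity of λ is n − rank(A − λI), which equals the number of Jordan blocks for λ):
  λ = 2: algebraic multiplicity = 4, geometric multiplicity = 2

Determining the block sizes for each eigenvalue:
  λ = 2: with am = 4 and gm = 2, the partition is not yet determined (e.g. several partitions of 4 into 2 parts exist). Let N = A − (2)·I. Computing rank(N^1) = 2, rank(N^2) = 0; the number of blocks of size ≥ j is rank(N^{j−1}) − rank(N^j), giving [2, 2]. So we have 2 block(s) of size 2 → block sizes [2, 2]

Assembling the blocks gives a Jordan form
J =
  [2, 1, 0, 0]
  [0, 2, 0, 0]
  [0, 0, 2, 1]
  [0, 0, 0, 2]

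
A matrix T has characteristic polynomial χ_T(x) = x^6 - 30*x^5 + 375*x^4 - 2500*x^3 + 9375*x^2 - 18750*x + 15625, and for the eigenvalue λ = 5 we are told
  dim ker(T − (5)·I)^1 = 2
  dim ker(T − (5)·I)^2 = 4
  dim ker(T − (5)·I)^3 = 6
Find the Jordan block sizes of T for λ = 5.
Block sizes for λ = 5: [3, 3]

From the dimensions of kernels of powers, the number of Jordan blocks of size at least j is d_j − d_{j−1} where d_j = dim ker(N^j) (with d_0 = 0). Computing the differences gives [2, 2, 2].
The number of blocks of size exactly k is (#blocks of size ≥ k) − (#blocks of size ≥ k + 1), so the partition is: 2 block(s) of size 3.
In nonincreasing order the block sizes are [3, 3].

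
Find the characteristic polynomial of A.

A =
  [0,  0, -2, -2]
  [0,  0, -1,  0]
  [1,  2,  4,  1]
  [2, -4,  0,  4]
x^4 - 8*x^3 + 24*x^2 - 32*x + 16

Expanding det(x·I − A) (e.g. by cofactor expansion or by noting that A is similar to its Jordan form J, which has the same characteristic polynomial as A) gives
  χ_A(x) = x^4 - 8*x^3 + 24*x^2 - 32*x + 16
which factors as (x - 2)^4. The eigenvalues (with algebraic multiplicities) are λ = 2 with multiplicity 4.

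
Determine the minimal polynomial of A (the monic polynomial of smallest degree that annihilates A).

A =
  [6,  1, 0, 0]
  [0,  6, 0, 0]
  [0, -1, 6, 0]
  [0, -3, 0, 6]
x^2 - 12*x + 36

The characteristic polynomial is χ_A(x) = (x - 6)^4, so the eigenvalues are known. The minimal polynomial is
  m_A(x) = Π_λ (x − λ)^{k_λ}
where k_λ is the size of the *largest* Jordan block for λ (equivalently, the smallest k with (A − λI)^k v = 0 for every generalised eigenvector v of λ).

  λ = 6: largest Jordan block has size 2, contributing (x − 6)^2

So m_A(x) = (x - 6)^2 = x^2 - 12*x + 36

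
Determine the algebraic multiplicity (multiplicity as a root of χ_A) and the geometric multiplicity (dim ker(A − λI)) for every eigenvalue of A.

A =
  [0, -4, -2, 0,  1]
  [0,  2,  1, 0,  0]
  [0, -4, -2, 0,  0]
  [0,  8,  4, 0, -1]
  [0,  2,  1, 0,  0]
λ = 0: alg = 5, geom = 3

Step 1 — factor the characteristic polynomial to read off the algebraic multiplicities:
  χ_A(x) = x^5

Step 2 — compute geometric multiplicities via the rank-nullity identity g(λ) = n − rank(A − λI):
  rank(A − (0)·I) = 2, so dim ker(A − (0)·I) = n − 2 = 3

Summary:
  λ = 0: algebraic multiplicity = 5, geometric multiplicity = 3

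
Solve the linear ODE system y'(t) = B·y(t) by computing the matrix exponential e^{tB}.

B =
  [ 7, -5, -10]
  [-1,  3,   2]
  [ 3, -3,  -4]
e^{tB} =
  [5*t*exp(2*t) + exp(2*t), -5*t*exp(2*t), -10*t*exp(2*t)]
  [-t*exp(2*t), t*exp(2*t) + exp(2*t), 2*t*exp(2*t)]
  [3*t*exp(2*t), -3*t*exp(2*t), -6*t*exp(2*t) + exp(2*t)]

Strategy: write B = P · J · P⁻¹ where J is a Jordan canonical form, so e^{tB} = P · e^{tJ} · P⁻¹, and e^{tJ} can be computed block-by-block.

B has Jordan form
J =
  [2, 1, 0]
  [0, 2, 0]
  [0, 0, 2]
(up to reordering of blocks).

Per-block formulas:
  For a 1×1 block at λ = 2: exp(t · [2]) = [e^(2t)].
  For a 2×2 Jordan block J_2(2): exp(t · J_2(2)) = e^(2t)·(I + t·N), where N is the 2×2 nilpotent shift.

After assembling e^{tJ} and conjugating by P, we get:

e^{tB} =
  [5*t*exp(2*t) + exp(2*t), -5*t*exp(2*t), -10*t*exp(2*t)]
  [-t*exp(2*t), t*exp(2*t) + exp(2*t), 2*t*exp(2*t)]
  [3*t*exp(2*t), -3*t*exp(2*t), -6*t*exp(2*t) + exp(2*t)]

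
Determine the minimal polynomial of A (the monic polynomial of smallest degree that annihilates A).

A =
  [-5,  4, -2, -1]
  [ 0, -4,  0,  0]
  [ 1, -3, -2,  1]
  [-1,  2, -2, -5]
x^2 + 8*x + 16

The characteristic polynomial is χ_A(x) = (x + 4)^4, so the eigenvalues are known. The minimal polynomial is
  m_A(x) = Π_λ (x − λ)^{k_λ}
where k_λ is the size of the *largest* Jordan block for λ (equivalently, the smallest k with (A − λI)^k v = 0 for every generalised eigenvector v of λ).

  λ = -4: largest Jordan block has size 2, contributing (x + 4)^2

So m_A(x) = (x + 4)^2 = x^2 + 8*x + 16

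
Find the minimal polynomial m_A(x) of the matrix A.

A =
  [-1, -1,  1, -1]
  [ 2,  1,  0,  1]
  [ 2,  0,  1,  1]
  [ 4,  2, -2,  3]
x^2 - 2*x + 1

The characteristic polynomial is χ_A(x) = (x - 1)^4, so the eigenvalues are known. The minimal polynomial is
  m_A(x) = Π_λ (x − λ)^{k_λ}
where k_λ is the size of the *largest* Jordan block for λ (equivalently, the smallest k with (A − λI)^k v = 0 for every generalised eigenvector v of λ).

  λ = 1: largest Jordan block has size 2, contributing (x − 1)^2

So m_A(x) = (x - 1)^2 = x^2 - 2*x + 1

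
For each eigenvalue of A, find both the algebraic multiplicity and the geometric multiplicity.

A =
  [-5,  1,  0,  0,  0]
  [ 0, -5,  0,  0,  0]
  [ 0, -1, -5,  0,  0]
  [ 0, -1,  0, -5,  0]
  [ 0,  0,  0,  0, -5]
λ = -5: alg = 5, geom = 4

Step 1 — factor the characteristic polynomial to read off the algebraic multiplicities:
  χ_A(x) = (x + 5)^5

Step 2 — compute geometric multiplicities via the rank-nullity identity g(λ) = n − rank(A − λI):
  rank(A − (-5)·I) = 1, so dim ker(A − (-5)·I) = n − 1 = 4

Summary:
  λ = -5: algebraic multiplicity = 5, geometric multiplicity = 4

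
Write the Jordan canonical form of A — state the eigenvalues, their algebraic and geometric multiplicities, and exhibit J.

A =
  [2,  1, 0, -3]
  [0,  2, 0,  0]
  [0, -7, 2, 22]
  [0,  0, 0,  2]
J_2(2) ⊕ J_2(2)

The characteristic polynomial is
  det(x·I − A) = x^4 - 8*x^3 + 24*x^2 - 32*x + 16 = (x - 2)^4

Eigenvalues and multiplicities (the geometric multiplicity of λ is n − rank(A − λI), which equals the number of Jordan blocks for λ):
  λ = 2: algebraic multiplicity = 4, geometric multiplicity = 2

Determining the block sizes for each eigenvalue:
  λ = 2: with am = 4 and gm = 2, the partition is not yet determined (e.g. several partitions of 4 into 2 parts exist). Let N = A − (2)·I. Computing rank(N^1) = 2, rank(N^2) = 0; the number of blocks of size ≥ j is rank(N^{j−1}) − rank(N^j), giving [2, 2]. So we have 2 block(s) of size 2 → block sizes [2, 2]

Assembling the blocks gives a Jordan form
J =
  [2, 1, 0, 0]
  [0, 2, 0, 0]
  [0, 0, 2, 1]
  [0, 0, 0, 2]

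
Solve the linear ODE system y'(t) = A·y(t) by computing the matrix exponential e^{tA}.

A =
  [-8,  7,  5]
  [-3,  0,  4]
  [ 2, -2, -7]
e^{tA} =
  [-t^2*exp(-5*t) - 3*t*exp(-5*t) + exp(-5*t), 2*t^2*exp(-5*t) + 7*t*exp(-5*t), 3*t^2*exp(-5*t)/2 + 5*t*exp(-5*t)]
  [t^2*exp(-5*t) - 3*t*exp(-5*t), -2*t^2*exp(-5*t) + 5*t*exp(-5*t) + exp(-5*t), -3*t^2*exp(-5*t)/2 + 4*t*exp(-5*t)]
  [-2*t^2*exp(-5*t) + 2*t*exp(-5*t), 4*t^2*exp(-5*t) - 2*t*exp(-5*t), 3*t^2*exp(-5*t) - 2*t*exp(-5*t) + exp(-5*t)]

Strategy: write A = P · J · P⁻¹ where J is a Jordan canonical form, so e^{tA} = P · e^{tJ} · P⁻¹, and e^{tJ} can be computed block-by-block.

A has Jordan form
J =
  [-5,  1,  0]
  [ 0, -5,  1]
  [ 0,  0, -5]
(up to reordering of blocks).

Per-block formulas:
  For a 3×3 Jordan block J_3(-5): exp(t · J_3(-5)) = e^(-5t)·(I + t·N + (t^2/2)·N^2), where N is the 3×3 nilpotent shift.

After assembling e^{tJ} and conjugating by P, we get:

e^{tA} =
  [-t^2*exp(-5*t) - 3*t*exp(-5*t) + exp(-5*t), 2*t^2*exp(-5*t) + 7*t*exp(-5*t), 3*t^2*exp(-5*t)/2 + 5*t*exp(-5*t)]
  [t^2*exp(-5*t) - 3*t*exp(-5*t), -2*t^2*exp(-5*t) + 5*t*exp(-5*t) + exp(-5*t), -3*t^2*exp(-5*t)/2 + 4*t*exp(-5*t)]
  [-2*t^2*exp(-5*t) + 2*t*exp(-5*t), 4*t^2*exp(-5*t) - 2*t*exp(-5*t), 3*t^2*exp(-5*t) - 2*t*exp(-5*t) + exp(-5*t)]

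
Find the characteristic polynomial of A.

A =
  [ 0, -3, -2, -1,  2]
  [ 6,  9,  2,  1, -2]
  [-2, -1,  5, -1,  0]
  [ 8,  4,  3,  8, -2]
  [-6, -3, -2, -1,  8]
x^5 - 30*x^4 + 360*x^3 - 2160*x^2 + 6480*x - 7776

Expanding det(x·I − A) (e.g. by cofactor expansion or by noting that A is similar to its Jordan form J, which has the same characteristic polynomial as A) gives
  χ_A(x) = x^5 - 30*x^4 + 360*x^3 - 2160*x^2 + 6480*x - 7776
which factors as (x - 6)^5. The eigenvalues (with algebraic multiplicities) are λ = 6 with multiplicity 5.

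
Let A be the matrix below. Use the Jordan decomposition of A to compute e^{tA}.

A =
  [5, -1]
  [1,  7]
e^{tA} =
  [-t*exp(6*t) + exp(6*t), -t*exp(6*t)]
  [t*exp(6*t), t*exp(6*t) + exp(6*t)]

Strategy: write A = P · J · P⁻¹ where J is a Jordan canonical form, so e^{tA} = P · e^{tJ} · P⁻¹, and e^{tJ} can be computed block-by-block.

A has Jordan form
J =
  [6, 1]
  [0, 6]
(up to reordering of blocks).

Per-block formulas:
  For a 2×2 Jordan block J_2(6): exp(t · J_2(6)) = e^(6t)·(I + t·N), where N is the 2×2 nilpotent shift.

After assembling e^{tJ} and conjugating by P, we get:

e^{tA} =
  [-t*exp(6*t) + exp(6*t), -t*exp(6*t)]
  [t*exp(6*t), t*exp(6*t) + exp(6*t)]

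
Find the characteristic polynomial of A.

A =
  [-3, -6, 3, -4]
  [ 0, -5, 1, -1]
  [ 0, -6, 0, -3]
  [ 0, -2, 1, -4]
x^4 + 12*x^3 + 54*x^2 + 108*x + 81

Expanding det(x·I − A) (e.g. by cofactor expansion or by noting that A is similar to its Jordan form J, which has the same characteristic polynomial as A) gives
  χ_A(x) = x^4 + 12*x^3 + 54*x^2 + 108*x + 81
which factors as (x + 3)^4. The eigenvalues (with algebraic multiplicities) are λ = -3 with multiplicity 4.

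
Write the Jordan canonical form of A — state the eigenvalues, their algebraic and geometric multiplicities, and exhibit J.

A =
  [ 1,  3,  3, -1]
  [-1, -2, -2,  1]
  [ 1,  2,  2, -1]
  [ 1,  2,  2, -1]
J_3(0) ⊕ J_1(0)

The characteristic polynomial is
  det(x·I − A) = x^4

Eigenvalues and multiplicities (the geometric multiplicity of λ is n − rank(A − λI), which equals the number of Jordan blocks for λ):
  λ = 0: algebraic multiplicity = 4, geometric multiplicity = 2

Determining the block sizes for each eigenvalue:
  λ = 0: with am = 4 and gm = 2, the partition is not yet determined (e.g. several partitions of 4 into 2 parts exist). Let N = A − (0)·I. Computing rank(N^1) = 2, rank(N^2) = 1, rank(N^3) = 0; the number of blocks of size ≥ j is rank(N^{j−1}) − rank(N^j), giving [2, 1, 1]. So we have 1 block(s) of size 3, 1 block(s) of size 1 → block sizes [3, 1]

Assembling the blocks gives a Jordan form
J =
  [0, 1, 0, 0]
  [0, 0, 1, 0]
  [0, 0, 0, 0]
  [0, 0, 0, 0]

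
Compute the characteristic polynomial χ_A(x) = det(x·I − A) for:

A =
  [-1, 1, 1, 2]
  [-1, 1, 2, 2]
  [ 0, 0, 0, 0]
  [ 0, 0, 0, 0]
x^4

Expanding det(x·I − A) (e.g. by cofactor expansion or by noting that A is similar to its Jordan form J, which has the same characteristic polynomial as A) gives
  χ_A(x) = x^4
which factors as x^4. The eigenvalues (with algebraic multiplicities) are λ = 0 with multiplicity 4.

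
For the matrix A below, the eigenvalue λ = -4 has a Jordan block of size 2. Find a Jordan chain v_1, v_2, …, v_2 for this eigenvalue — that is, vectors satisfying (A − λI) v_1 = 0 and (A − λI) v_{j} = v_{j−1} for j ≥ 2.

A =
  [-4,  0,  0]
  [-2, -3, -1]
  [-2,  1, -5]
A Jordan chain for λ = -4 of length 2:
v_1 = (0, -2, -2)ᵀ
v_2 = (1, 0, 0)ᵀ

Let N = A − (-4)·I. We want v_2 with N^2 v_2 = 0 but N^1 v_2 ≠ 0; then v_{j-1} := N · v_j for j = 2, …, 2.

Pick v_2 = (1, 0, 0)ᵀ.
Then v_1 = N · v_2 = (0, -2, -2)ᵀ.

Sanity check: (A − (-4)·I) v_1 = (0, 0, 0)ᵀ = 0. ✓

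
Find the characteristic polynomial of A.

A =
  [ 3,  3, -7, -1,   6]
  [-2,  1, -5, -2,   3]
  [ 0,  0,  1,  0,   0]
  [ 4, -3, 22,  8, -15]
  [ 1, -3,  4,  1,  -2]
x^5 - 11*x^4 + 43*x^3 - 73*x^2 + 56*x - 16

Expanding det(x·I − A) (e.g. by cofactor expansion or by noting that A is similar to its Jordan form J, which has the same characteristic polynomial as A) gives
  χ_A(x) = x^5 - 11*x^4 + 43*x^3 - 73*x^2 + 56*x - 16
which factors as (x - 4)^2*(x - 1)^3. The eigenvalues (with algebraic multiplicities) are λ = 1 with multiplicity 3, λ = 4 with multiplicity 2.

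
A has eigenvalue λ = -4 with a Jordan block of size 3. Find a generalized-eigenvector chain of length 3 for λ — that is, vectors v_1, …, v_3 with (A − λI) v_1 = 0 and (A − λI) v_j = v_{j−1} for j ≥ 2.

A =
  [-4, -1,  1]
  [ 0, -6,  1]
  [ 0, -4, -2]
A Jordan chain for λ = -4 of length 3:
v_1 = (-2, 0, 0)ᵀ
v_2 = (-1, -2, -4)ᵀ
v_3 = (0, 1, 0)ᵀ

Let N = A − (-4)·I. We want v_3 with N^3 v_3 = 0 but N^2 v_3 ≠ 0; then v_{j-1} := N · v_j for j = 3, …, 2.

Pick v_3 = (0, 1, 0)ᵀ.
Then v_2 = N · v_3 = (-1, -2, -4)ᵀ.
Then v_1 = N · v_2 = (-2, 0, 0)ᵀ.

Sanity check: (A − (-4)·I) v_1 = (0, 0, 0)ᵀ = 0. ✓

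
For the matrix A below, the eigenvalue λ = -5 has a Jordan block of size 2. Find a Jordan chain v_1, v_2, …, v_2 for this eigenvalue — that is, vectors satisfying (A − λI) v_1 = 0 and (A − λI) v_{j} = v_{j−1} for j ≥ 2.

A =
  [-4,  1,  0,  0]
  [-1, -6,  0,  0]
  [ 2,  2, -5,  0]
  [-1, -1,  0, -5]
A Jordan chain for λ = -5 of length 2:
v_1 = (1, -1, 2, -1)ᵀ
v_2 = (1, 0, 0, 0)ᵀ

Let N = A − (-5)·I. We want v_2 with N^2 v_2 = 0 but N^1 v_2 ≠ 0; then v_{j-1} := N · v_j for j = 2, …, 2.

Pick v_2 = (1, 0, 0, 0)ᵀ.
Then v_1 = N · v_2 = (1, -1, 2, -1)ᵀ.

Sanity check: (A − (-5)·I) v_1 = (0, 0, 0, 0)ᵀ = 0. ✓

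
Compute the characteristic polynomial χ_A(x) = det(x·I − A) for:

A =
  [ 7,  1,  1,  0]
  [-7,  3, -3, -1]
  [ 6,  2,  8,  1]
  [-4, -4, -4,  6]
x^4 - 24*x^3 + 216*x^2 - 864*x + 1296

Expanding det(x·I − A) (e.g. by cofactor expansion or by noting that A is similar to its Jordan form J, which has the same characteristic polynomial as A) gives
  χ_A(x) = x^4 - 24*x^3 + 216*x^2 - 864*x + 1296
which factors as (x - 6)^4. The eigenvalues (with algebraic multiplicities) are λ = 6 with multiplicity 4.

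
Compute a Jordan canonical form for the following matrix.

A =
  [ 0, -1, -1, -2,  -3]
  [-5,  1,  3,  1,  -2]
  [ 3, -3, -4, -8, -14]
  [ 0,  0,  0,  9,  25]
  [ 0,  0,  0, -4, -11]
J_3(-1) ⊕ J_2(-1)

The characteristic polynomial is
  det(x·I − A) = x^5 + 5*x^4 + 10*x^3 + 10*x^2 + 5*x + 1 = (x + 1)^5

Eigenvalues and multiplicities (the geometric multiplicity of λ is n − rank(A − λI), which equals the number of Jordan blocks for λ):
  λ = -1: algebraic multiplicity = 5, geometric multiplicity = 2

Determining the block sizes for each eigenvalue:
  λ = -1: with am = 5 and gm = 2, the partition is not yet determined (e.g. several partitions of 5 into 2 parts exist). Let N = A − (-1)·I. Computing rank(N^1) = 3, rank(N^2) = 1, rank(N^3) = 0; the number of blocks of size ≥ j is rank(N^{j−1}) − rank(N^j), giving [2, 2, 1]. So we have 1 block(s) of size 3, 1 block(s) of size 2 → block sizes [3, 2]

Assembling the blocks gives a Jordan form
J =
  [-1,  1,  0,  0,  0]
  [ 0, -1,  1,  0,  0]
  [ 0,  0, -1,  0,  0]
  [ 0,  0,  0, -1,  1]
  [ 0,  0,  0,  0, -1]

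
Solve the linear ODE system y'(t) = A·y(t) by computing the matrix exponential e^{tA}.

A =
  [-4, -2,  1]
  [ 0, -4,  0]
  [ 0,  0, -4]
e^{tA} =
  [exp(-4*t), -2*t*exp(-4*t), t*exp(-4*t)]
  [0, exp(-4*t), 0]
  [0, 0, exp(-4*t)]

Strategy: write A = P · J · P⁻¹ where J is a Jordan canonical form, so e^{tA} = P · e^{tJ} · P⁻¹, and e^{tJ} can be computed block-by-block.

A has Jordan form
J =
  [-4,  1,  0]
  [ 0, -4,  0]
  [ 0,  0, -4]
(up to reordering of blocks).

Per-block formulas:
  For a 1×1 block at λ = -4: exp(t · [-4]) = [e^(-4t)].
  For a 2×2 Jordan block J_2(-4): exp(t · J_2(-4)) = e^(-4t)·(I + t·N), where N is the 2×2 nilpotent shift.

After assembling e^{tJ} and conjugating by P, we get:

e^{tA} =
  [exp(-4*t), -2*t*exp(-4*t), t*exp(-4*t)]
  [0, exp(-4*t), 0]
  [0, 0, exp(-4*t)]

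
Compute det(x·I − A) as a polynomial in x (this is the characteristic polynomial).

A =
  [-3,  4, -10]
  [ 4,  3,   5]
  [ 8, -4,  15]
x^3 - 15*x^2 + 75*x - 125

Expanding det(x·I − A) (e.g. by cofactor expansion or by noting that A is similar to its Jordan form J, which has the same characteristic polynomial as A) gives
  χ_A(x) = x^3 - 15*x^2 + 75*x - 125
which factors as (x - 5)^3. The eigenvalues (with algebraic multiplicities) are λ = 5 with multiplicity 3.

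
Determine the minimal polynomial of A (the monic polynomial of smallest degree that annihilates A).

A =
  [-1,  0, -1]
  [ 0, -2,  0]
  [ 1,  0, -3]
x^2 + 4*x + 4

The characteristic polynomial is χ_A(x) = (x + 2)^3, so the eigenvalues are known. The minimal polynomial is
  m_A(x) = Π_λ (x − λ)^{k_λ}
where k_λ is the size of the *largest* Jordan block for λ (equivalently, the smallest k with (A − λI)^k v = 0 for every generalised eigenvector v of λ).

  λ = -2: largest Jordan block has size 2, contributing (x + 2)^2

So m_A(x) = (x + 2)^2 = x^2 + 4*x + 4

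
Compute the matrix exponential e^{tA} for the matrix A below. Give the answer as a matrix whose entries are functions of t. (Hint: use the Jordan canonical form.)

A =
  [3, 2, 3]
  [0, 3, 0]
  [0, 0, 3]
e^{tA} =
  [exp(3*t), 2*t*exp(3*t), 3*t*exp(3*t)]
  [0, exp(3*t), 0]
  [0, 0, exp(3*t)]

Strategy: write A = P · J · P⁻¹ where J is a Jordan canonical form, so e^{tA} = P · e^{tJ} · P⁻¹, and e^{tJ} can be computed block-by-block.

A has Jordan form
J =
  [3, 1, 0]
  [0, 3, 0]
  [0, 0, 3]
(up to reordering of blocks).

Per-block formulas:
  For a 2×2 Jordan block J_2(3): exp(t · J_2(3)) = e^(3t)·(I + t·N), where N is the 2×2 nilpotent shift.
  For a 1×1 block at λ = 3: exp(t · [3]) = [e^(3t)].

After assembling e^{tJ} and conjugating by P, we get:

e^{tA} =
  [exp(3*t), 2*t*exp(3*t), 3*t*exp(3*t)]
  [0, exp(3*t), 0]
  [0, 0, exp(3*t)]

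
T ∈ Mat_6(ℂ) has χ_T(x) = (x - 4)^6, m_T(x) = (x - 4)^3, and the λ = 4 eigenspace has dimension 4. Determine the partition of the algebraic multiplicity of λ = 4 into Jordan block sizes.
Block sizes for λ = 4: [3, 1, 1, 1]

Step 1 — from the characteristic polynomial, algebraic multiplicity of λ = 4 is 6. From dim ker(T − (4)·I) = 4, there are exactly 4 Jordan blocks for λ = 4.
Step 2 — from the minimal polynomial, the factor (x − 4)^3 tells us the largest block for λ = 4 has size 3.
Step 3 — with total size 6, 4 blocks, and largest block 3, the block sizes (in nonincreasing order) are [3, 1, 1, 1].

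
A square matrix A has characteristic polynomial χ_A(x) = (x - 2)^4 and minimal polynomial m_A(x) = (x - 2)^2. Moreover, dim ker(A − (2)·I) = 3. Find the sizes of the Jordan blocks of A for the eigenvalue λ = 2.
Block sizes for λ = 2: [2, 1, 1]

Step 1 — from the characteristic polynomial, algebraic multiplicity of λ = 2 is 4. From dim ker(A − (2)·I) = 3, there are exactly 3 Jordan blocks for λ = 2.
Step 2 — from the minimal polynomial, the factor (x − 2)^2 tells us the largest block for λ = 2 has size 2.
Step 3 — with total size 4, 3 blocks, and largest block 2, the block sizes (in nonincreasing order) are [2, 1, 1].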